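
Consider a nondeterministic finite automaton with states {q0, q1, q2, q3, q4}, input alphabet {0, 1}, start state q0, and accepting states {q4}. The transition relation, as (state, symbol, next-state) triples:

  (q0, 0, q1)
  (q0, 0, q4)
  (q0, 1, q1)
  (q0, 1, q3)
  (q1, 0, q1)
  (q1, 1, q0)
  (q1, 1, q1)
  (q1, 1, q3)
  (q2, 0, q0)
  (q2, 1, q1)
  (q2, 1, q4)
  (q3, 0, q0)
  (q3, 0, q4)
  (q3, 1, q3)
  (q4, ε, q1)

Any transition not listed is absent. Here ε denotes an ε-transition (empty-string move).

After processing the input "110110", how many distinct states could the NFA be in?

Start in {q0}.
Read '1': q0→{q1, q3}; now {q1, q3}.
Read '1': q1→{q0, q1, q3}, q3→{q3}; now {q0, q1, q3}.
Read '0': q0→{q1, q4}, q1→{q1}, q3→{q0, q4}; now {q0, q1, q4}.
Read '1': q0→{q1, q3}, q1→{q0, q1, q3}, q4→∅; now {q0, q1, q3}.
Read '1': q0→{q1, q3}, q1→{q0, q1, q3}, q3→{q3}; now {q0, q1, q3}.
Read '0': q0→{q1, q4}, q1→{q1}, q3→{q0, q4}; now {q0, q1, q4}.
That set has 3 states.

3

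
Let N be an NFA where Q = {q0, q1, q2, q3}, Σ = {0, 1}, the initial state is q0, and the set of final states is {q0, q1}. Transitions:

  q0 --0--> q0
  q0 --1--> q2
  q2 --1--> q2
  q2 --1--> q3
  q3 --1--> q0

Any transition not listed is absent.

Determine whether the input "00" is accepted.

Yes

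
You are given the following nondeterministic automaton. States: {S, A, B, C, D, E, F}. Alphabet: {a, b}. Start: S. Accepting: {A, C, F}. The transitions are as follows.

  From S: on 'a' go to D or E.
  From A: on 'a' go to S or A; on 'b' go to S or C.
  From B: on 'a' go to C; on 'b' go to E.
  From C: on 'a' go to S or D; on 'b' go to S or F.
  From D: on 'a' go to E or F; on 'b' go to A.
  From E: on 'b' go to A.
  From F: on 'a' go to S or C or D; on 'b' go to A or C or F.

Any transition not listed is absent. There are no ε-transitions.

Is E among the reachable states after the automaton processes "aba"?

No

Start in {S}.
Read 'a': {S} → {D, E}.
Read 'b': {D, E} → {A}.
Read 'a': {A} → {S, A}.
State E is not in {S, A}.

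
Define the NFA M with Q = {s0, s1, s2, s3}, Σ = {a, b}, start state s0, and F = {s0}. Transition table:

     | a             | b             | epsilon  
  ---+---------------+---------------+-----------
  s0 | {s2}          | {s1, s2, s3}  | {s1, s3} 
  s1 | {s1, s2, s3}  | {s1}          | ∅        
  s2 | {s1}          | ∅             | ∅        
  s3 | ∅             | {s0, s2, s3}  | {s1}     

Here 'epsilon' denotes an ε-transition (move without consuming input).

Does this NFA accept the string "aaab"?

Yes

Start: ε-closure({s0}) = {s0, s1, s3}.
Read 'a': s0→{s2}, s1→{s1, s2, s3}, s3→∅; now {s1, s2, s3}.
Read 'a': s1→{s1, s2, s3}, s2→{s1}, s3→∅; now {s1, s2, s3}.
Read 'a': s1→{s1, s2, s3}, s2→{s1}, s3→∅; now {s1, s2, s3}.
Read 'b': s1→{s1}, s2→∅, s3→{s0, s2, s3}; now {s0, s1, s2, s3}.
The final set {s0, s1, s2, s3} contains the accepting state s0.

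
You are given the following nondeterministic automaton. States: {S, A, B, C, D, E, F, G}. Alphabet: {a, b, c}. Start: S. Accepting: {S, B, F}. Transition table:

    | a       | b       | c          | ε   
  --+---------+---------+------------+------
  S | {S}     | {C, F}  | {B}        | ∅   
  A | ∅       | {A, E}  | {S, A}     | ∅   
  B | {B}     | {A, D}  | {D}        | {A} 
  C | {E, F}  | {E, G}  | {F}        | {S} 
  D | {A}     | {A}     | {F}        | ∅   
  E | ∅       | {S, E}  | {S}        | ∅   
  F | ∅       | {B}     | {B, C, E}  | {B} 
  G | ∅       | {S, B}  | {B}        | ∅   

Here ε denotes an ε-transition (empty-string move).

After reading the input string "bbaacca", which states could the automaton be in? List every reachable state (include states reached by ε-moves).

{S, A, B}

Start in {S}.
Read 'b': {S} → {S, A, B, C, F}.
Read 'b': {S, A, B, C, F} → {S, A, B, C, D, E, F, G}.
Read 'a': {S, A, B, C, D, E, F, G} → {S, A, B, E, F}.
Read 'a': {S, A, B, E, F} → {S, A, B}.
Read 'c': {S, A, B} → {S, A, B, D}.
Read 'c': {S, A, B, D} → {S, A, B, D, F}.
Read 'a': {S, A, B, D, F} → {S, A, B}.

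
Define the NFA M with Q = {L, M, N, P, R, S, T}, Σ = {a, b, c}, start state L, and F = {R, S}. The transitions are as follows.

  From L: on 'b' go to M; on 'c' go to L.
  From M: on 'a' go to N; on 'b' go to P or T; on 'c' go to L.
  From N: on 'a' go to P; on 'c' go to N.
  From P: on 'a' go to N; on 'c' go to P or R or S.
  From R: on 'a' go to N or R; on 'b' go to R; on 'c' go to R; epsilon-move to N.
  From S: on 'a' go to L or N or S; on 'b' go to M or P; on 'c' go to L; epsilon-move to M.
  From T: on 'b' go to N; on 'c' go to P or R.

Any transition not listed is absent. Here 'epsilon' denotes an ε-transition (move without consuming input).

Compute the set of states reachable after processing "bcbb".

{P, T}

Start in {L}.
Read 'b': L→{M}; now {M}.
Read 'c': M→{L}; now {L}.
Read 'b': L→{M}; now {M}.
Read 'b': M→{P, T}; now {P, T}.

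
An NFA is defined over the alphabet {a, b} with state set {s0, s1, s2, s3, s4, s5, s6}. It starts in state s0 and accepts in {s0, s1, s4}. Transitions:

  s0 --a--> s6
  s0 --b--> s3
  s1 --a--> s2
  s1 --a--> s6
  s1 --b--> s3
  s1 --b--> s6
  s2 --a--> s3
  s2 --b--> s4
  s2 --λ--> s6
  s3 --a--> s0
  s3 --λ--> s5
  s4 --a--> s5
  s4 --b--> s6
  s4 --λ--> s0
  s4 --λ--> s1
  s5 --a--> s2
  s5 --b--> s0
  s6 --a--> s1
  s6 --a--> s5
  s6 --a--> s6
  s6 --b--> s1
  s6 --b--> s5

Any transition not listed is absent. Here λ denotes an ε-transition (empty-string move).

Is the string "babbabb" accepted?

Start in {s0}.
Read 'b': s0→{s3}; union {s3}; ε-closure = {s3, s5}.
Read 'a': s3→{s0}, s5→{s2}; union {s0, s2}; ε-closure = {s0, s2, s6}.
Read 'b': s0→{s3}, s2→{s4}, s6→{s1, s5}; union {s1, s3, s4, s5}; ε-closure = {s0, s1, s3, s4, s5}.
Read 'b': s0→{s3}, s1→{s3, s6}, s3→∅, s4→{s6}, s5→{s0}; union {s0, s3, s6}; ε-closure = {s0, s3, s5, s6}.
Read 'a': s0→{s6}, s3→{s0}, s5→{s2}, s6→{s1, s5, s6}; now {s0, s1, s2, s5, s6}.
Read 'b': s0→{s3}, s1→{s3, s6}, s2→{s4}, s5→{s0}, s6→{s1, s5}; now {s0, s1, s3, s4, s5, s6}.
Read 'b': s0→{s3}, s1→{s3, s6}, s3→∅, s4→{s6}, s5→{s0}, s6→{s1, s5}; now {s0, s1, s3, s5, s6}.
The final set {s0, s1, s3, s5, s6} contains the accepting states s0, s1.

Yes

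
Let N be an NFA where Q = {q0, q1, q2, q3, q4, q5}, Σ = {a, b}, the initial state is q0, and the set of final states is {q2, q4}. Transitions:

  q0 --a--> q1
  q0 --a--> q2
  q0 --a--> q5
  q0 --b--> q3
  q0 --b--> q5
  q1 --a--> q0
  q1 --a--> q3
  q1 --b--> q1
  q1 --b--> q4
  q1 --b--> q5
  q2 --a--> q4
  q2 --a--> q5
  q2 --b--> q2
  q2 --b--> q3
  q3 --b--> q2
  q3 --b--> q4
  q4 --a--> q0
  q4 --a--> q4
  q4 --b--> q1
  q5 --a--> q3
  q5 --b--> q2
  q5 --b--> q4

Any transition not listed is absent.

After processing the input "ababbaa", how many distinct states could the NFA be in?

6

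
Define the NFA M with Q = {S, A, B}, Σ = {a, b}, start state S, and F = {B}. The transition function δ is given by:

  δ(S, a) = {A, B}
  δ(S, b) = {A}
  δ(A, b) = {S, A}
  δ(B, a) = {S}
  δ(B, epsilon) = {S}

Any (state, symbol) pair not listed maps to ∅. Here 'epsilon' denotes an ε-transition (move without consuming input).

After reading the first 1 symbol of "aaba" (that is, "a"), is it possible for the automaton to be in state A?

Yes

Start in {S}.
Read 'a': S→{A, B}; union {A, B}; ε-closure = {S, A, B}.
State A is in {S, A, B}.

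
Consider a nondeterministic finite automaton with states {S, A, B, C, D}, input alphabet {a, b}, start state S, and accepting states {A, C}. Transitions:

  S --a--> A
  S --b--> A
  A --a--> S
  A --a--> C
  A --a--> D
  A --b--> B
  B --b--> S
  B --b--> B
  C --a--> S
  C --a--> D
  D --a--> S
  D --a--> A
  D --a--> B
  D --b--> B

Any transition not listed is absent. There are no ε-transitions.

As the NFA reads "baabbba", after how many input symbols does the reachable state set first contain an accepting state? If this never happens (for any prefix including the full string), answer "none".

1

Start in {S}.
Read 'b': {S} → {A}.
None of the earlier sets intersect F, but {A} does.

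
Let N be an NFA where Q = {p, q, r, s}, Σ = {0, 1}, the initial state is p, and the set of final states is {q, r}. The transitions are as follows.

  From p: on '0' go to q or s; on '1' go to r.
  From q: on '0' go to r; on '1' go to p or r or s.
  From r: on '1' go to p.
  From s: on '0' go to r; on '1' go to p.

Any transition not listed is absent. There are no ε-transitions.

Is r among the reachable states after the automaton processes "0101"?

Yes

Start in {p}.
Read '0': p→{q, s}; now {q, s}.
Read '1': q→{p, r, s}, s→{p}; now {p, r, s}.
Read '0': p→{q, s}, r→∅, s→{r}; now {q, r, s}.
Read '1': q→{p, r, s}, r→{p}, s→{p}; now {p, r, s}.
State r is in {p, r, s}.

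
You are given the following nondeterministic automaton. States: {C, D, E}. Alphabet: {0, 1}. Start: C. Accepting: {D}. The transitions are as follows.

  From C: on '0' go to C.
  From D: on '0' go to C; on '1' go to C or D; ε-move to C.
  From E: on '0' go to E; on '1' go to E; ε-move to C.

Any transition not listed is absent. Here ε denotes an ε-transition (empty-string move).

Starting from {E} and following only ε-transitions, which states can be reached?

{C, E}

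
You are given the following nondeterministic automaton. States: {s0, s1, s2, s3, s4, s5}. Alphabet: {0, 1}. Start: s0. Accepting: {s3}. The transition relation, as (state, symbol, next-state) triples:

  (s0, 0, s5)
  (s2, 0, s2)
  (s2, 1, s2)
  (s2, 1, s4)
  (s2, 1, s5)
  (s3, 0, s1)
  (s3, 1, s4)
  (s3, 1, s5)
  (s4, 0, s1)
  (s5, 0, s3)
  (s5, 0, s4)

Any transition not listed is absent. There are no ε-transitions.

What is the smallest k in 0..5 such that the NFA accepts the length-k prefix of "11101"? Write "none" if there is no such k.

none

Start in {s0}.
Read '1': s0→∅; now ∅.
The set is empty and remains empty for the remaining 4 symbols.
No reachable set along the way intersects F.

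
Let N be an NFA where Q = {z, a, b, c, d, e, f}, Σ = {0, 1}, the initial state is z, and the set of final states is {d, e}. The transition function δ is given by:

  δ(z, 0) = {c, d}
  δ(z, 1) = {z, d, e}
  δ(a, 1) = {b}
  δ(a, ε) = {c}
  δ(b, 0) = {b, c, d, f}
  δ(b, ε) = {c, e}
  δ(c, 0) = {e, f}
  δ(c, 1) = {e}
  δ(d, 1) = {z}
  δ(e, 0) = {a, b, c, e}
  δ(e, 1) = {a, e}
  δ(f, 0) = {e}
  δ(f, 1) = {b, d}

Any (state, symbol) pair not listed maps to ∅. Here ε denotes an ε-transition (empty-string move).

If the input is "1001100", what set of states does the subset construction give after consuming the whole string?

Start in {z}.
Read '1': {z} → {z, d, e}.
Read '0': {z, d, e} → {a, b, c, d, e}.
Read '0': {a, b, c, d, e} → {a, b, c, d, e, f}.
Read '1': {a, b, c, d, e, f} → {z, a, b, c, d, e}.
Read '1': {z, a, b, c, d, e} → {z, a, b, c, d, e}.
Read '0': {z, a, b, c, d, e} → {a, b, c, d, e, f}.
Read '0': {a, b, c, d, e, f} → {a, b, c, d, e, f}.

{a, b, c, d, e, f}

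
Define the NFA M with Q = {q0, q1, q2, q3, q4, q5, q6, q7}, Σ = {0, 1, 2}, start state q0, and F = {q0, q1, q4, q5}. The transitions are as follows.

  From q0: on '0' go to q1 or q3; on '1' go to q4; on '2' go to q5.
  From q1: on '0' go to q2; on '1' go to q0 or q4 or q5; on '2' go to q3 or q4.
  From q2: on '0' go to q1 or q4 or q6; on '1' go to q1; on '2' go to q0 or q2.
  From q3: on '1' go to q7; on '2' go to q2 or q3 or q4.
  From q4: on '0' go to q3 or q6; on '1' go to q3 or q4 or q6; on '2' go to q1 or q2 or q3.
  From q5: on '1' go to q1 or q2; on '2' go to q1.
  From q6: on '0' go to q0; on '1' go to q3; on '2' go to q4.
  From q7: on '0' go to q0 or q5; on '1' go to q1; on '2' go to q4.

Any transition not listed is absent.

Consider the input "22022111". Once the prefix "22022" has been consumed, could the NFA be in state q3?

No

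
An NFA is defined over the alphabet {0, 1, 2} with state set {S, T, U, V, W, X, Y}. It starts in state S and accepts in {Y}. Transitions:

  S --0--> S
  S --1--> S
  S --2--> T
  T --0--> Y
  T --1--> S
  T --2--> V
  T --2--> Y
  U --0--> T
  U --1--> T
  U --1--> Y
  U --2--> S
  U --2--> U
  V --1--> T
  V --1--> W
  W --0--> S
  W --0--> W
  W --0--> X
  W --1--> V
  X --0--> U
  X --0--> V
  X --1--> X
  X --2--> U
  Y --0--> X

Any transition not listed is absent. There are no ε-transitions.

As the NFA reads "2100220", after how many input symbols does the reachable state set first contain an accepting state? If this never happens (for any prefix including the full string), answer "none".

Start in {S}.
Read '2': {S} → {T}.
Read '1': {T} → {S}.
Read '0': {S} → {S}.
Read '0': {S} → {S}.
Read '2': {S} → {T}.
Read '2': {T} → {V, Y}.
None of the earlier sets intersect F, but {V, Y} does.

6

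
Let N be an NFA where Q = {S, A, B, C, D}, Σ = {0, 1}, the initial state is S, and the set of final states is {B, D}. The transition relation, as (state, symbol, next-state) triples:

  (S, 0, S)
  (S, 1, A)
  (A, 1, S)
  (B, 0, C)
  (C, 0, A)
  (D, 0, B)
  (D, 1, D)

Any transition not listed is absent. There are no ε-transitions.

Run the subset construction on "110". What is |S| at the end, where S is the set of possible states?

1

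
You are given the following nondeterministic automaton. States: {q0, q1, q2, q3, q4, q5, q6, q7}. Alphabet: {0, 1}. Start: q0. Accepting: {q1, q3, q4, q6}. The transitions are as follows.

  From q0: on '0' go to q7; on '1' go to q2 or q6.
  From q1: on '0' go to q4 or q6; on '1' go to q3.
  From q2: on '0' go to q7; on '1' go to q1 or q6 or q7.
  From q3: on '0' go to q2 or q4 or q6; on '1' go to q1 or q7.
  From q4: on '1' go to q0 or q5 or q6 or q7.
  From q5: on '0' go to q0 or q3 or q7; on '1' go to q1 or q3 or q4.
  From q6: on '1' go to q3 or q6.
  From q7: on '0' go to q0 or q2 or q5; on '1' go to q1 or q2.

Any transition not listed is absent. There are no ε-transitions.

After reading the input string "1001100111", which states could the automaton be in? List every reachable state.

{q0, q1, q2, q3, q4, q5, q6, q7}

Start in {q0}.
Read '1': {q0} → {q2, q6}.
Read '0': {q2, q6} → {q7}.
Read '0': {q7} → {q0, q2, q5}.
Read '1': {q0, q2, q5} → {q1, q2, q3, q4, q6, q7}.
Read '1': {q1, q2, q3, q4, q6, q7} → {q0, q1, q2, q3, q5, q6, q7}.
Read '0': {q0, q1, q2, q3, q5, q6, q7} → {q0, q2, q3, q4, q5, q6, q7}.
Read '0': {q0, q2, q3, q4, q5, q6, q7} → {q0, q2, q3, q4, q5, q6, q7}.
Read '1': {q0, q2, q3, q4, q5, q6, q7} → {q0, q1, q2, q3, q4, q5, q6, q7}.
Read '1': {q0, q1, q2, q3, q4, q5, q6, q7} → {q0, q1, q2, q3, q4, q5, q6, q7}.
Read '1': {q0, q1, q2, q3, q4, q5, q6, q7} → {q0, q1, q2, q3, q4, q5, q6, q7}.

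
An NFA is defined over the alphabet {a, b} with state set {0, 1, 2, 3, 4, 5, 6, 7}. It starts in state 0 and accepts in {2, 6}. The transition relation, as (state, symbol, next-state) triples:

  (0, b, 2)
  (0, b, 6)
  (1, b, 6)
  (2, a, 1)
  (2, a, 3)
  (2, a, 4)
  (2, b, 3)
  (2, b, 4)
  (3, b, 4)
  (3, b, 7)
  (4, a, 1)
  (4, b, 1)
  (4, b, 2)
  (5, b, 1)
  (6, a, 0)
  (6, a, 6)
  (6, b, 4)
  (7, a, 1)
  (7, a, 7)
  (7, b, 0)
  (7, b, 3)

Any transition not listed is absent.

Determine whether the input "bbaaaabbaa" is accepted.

Start in {0}.
Read 'b': {0} → {2, 6}.
Read 'b': {2, 6} → {3, 4}.
Read 'a': {3, 4} → {1}.
Read 'a': {1} → ∅.
The set is empty and remains empty for the remaining 6 symbols.
The final set ∅ contains no accepting state.

No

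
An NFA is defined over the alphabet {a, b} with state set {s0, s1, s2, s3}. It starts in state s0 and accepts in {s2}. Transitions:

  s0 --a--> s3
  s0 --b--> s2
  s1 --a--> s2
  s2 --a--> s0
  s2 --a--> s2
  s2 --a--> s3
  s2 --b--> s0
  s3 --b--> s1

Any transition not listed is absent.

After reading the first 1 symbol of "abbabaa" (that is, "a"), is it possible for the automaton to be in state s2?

No

Start in {s0}.
Read 'a': s0→{s3}; now {s3}.
State s2 is not in {s3}.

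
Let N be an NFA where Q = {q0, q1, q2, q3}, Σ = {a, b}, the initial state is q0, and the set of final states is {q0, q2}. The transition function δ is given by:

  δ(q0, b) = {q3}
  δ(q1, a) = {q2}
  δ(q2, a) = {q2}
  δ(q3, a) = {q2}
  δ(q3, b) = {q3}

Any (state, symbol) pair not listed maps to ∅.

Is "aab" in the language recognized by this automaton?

Start in {q0}.
Read 'a': {q0} → ∅.
The set is empty and remains empty for the remaining 2 symbols.
The final set ∅ contains no accepting state.

No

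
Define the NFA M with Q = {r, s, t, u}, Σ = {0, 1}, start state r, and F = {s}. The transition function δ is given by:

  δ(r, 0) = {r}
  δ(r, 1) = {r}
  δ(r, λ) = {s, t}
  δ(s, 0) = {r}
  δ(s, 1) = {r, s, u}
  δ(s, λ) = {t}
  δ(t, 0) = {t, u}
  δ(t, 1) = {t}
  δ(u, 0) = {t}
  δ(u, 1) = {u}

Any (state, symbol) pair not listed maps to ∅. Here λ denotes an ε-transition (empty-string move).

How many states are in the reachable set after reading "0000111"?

Start: ε-closure({r}) = {r, s, t}.
Read '0': r→{r}, s→{r}, t→{t, u}; union {r, t, u}; ε-closure = {r, s, t, u}.
Read '0': r→{r}, s→{r}, t→{t, u}, u→{t}; union {r, t, u}; ε-closure = {r, s, t, u}.
Read '0': r→{r}, s→{r}, t→{t, u}, u→{t}; union {r, t, u}; ε-closure = {r, s, t, u}.
Read '0': r→{r}, s→{r}, t→{t, u}, u→{t}; union {r, t, u}; ε-closure = {r, s, t, u}.
Read '1': r→{r}, s→{r, s, u}, t→{t}, u→{u}; now {r, s, t, u}.
Read '1': r→{r}, s→{r, s, u}, t→{t}, u→{u}; now {r, s, t, u}.
Read '1': r→{r}, s→{r, s, u}, t→{t}, u→{u}; now {r, s, t, u}.
That set has 4 states.

4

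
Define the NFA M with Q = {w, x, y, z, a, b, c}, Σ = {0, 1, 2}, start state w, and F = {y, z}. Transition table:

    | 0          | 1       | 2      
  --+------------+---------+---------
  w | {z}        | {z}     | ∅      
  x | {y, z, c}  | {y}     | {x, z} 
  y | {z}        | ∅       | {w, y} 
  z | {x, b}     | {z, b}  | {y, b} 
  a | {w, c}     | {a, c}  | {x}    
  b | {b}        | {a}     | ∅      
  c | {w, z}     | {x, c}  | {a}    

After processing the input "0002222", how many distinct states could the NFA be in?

Start in {w}.
Read '0': w→{z}; now {z}.
Read '0': z→{x, b}; now {x, b}.
Read '0': x→{y, z, c}, b→{b}; now {y, z, b, c}.
Read '2': y→{w, y}, z→{y, b}, b→∅, c→{a}; now {w, y, a, b}.
Read '2': w→∅, y→{w, y}, a→{x}, b→∅; now {w, x, y}.
Read '2': w→∅, x→{x, z}, y→{w, y}; now {w, x, y, z}.
Read '2': w→∅, x→{x, z}, y→{w, y}, z→{y, b}; now {w, x, y, z, b}.
That set has 5 states.

5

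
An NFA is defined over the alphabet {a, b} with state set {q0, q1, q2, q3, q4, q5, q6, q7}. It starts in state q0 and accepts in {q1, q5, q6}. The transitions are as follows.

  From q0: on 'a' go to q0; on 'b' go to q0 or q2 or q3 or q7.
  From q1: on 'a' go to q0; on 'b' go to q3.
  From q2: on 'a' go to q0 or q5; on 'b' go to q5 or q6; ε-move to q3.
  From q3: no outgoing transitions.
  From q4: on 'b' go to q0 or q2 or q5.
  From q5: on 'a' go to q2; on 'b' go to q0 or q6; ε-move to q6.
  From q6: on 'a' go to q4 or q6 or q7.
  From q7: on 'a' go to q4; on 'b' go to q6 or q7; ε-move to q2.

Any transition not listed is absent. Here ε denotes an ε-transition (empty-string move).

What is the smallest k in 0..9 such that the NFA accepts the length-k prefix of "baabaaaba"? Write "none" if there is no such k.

Start in {q0}.
Read 'b': q0→{q0, q2, q3, q7}; now {q0, q2, q3, q7}.
Read 'a': q0→{q0}, q2→{q0, q5}, q3→∅, q7→{q4}; union {q0, q4, q5}; ε-closure = {q0, q4, q5, q6}.
None of the earlier sets intersect F, but {q0, q4, q5, q6} does.

2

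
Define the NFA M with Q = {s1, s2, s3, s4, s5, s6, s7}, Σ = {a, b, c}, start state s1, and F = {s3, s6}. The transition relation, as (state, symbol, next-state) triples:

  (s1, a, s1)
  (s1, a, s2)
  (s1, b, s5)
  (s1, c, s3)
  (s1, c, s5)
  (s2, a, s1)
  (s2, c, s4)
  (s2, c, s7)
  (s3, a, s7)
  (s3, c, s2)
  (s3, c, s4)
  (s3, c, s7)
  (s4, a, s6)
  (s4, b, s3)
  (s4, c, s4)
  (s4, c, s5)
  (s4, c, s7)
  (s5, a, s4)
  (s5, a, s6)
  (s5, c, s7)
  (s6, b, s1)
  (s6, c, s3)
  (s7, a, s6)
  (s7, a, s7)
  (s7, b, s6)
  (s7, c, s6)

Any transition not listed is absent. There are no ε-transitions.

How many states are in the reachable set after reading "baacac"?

Start in {s1}.
Read 'b': s1→{s5}; now {s5}.
Read 'a': s5→{s4, s6}; now {s4, s6}.
Read 'a': s4→{s6}, s6→∅; now {s6}.
Read 'c': s6→{s3}; now {s3}.
Read 'a': s3→{s7}; now {s7}.
Read 'c': s7→{s6}; now {s6}.
That set has 1 state.

1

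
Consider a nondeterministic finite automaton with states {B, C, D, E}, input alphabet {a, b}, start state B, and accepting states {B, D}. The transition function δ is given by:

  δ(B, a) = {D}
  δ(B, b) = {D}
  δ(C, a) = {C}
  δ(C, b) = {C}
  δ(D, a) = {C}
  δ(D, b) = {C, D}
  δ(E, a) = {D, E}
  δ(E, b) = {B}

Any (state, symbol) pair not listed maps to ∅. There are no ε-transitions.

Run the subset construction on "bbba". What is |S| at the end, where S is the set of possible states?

1

Start in {B}.
Read 'b': {B} → {D}.
Read 'b': {D} → {C, D}.
Read 'b': {C, D} → {C, D}.
Read 'a': {C, D} → {C}.
That set has 1 state.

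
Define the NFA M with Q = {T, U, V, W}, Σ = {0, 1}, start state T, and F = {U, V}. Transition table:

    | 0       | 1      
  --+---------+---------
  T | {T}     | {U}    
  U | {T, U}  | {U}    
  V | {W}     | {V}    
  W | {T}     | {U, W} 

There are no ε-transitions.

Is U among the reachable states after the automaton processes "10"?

Yes

Start in {T}.
Read '1': {T} → {U}.
Read '0': {U} → {T, U}.
State U is in {T, U}.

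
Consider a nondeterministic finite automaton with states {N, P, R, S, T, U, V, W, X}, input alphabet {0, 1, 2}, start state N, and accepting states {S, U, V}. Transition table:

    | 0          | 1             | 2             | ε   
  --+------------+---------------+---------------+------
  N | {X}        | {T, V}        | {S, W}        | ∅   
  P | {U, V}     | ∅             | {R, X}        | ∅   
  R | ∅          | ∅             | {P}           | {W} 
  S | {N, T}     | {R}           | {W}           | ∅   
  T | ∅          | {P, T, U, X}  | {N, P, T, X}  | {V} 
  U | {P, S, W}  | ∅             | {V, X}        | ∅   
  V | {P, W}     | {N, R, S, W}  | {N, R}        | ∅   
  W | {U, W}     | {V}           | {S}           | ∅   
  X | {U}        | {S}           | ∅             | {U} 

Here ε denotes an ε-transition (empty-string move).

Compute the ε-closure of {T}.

{T, V}

Begin with {T}.
ε-move T → V; add V.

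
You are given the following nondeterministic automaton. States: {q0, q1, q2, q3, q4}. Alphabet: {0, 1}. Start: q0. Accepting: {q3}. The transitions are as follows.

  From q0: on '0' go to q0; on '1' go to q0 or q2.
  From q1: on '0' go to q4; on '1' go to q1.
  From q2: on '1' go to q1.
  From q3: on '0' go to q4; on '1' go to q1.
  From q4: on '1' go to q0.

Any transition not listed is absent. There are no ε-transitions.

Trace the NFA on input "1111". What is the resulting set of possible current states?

{q0, q1, q2}

Start in {q0}.
Read '1': q0→{q0, q2}; now {q0, q2}.
Read '1': q0→{q0, q2}, q2→{q1}; now {q0, q1, q2}.
Read '1': q0→{q0, q2}, q1→{q1}, q2→{q1}; now {q0, q1, q2}.
Read '1': q0→{q0, q2}, q1→{q1}, q2→{q1}; now {q0, q1, q2}.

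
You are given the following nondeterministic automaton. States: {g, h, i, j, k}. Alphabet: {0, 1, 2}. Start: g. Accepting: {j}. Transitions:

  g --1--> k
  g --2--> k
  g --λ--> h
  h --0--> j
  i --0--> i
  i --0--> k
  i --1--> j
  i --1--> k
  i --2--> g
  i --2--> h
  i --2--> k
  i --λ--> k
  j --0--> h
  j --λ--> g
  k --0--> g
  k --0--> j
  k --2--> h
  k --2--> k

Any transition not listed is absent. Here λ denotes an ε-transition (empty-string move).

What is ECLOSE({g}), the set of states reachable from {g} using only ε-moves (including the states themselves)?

Begin with {g}.
ε-move g → h; add h.

{g, h}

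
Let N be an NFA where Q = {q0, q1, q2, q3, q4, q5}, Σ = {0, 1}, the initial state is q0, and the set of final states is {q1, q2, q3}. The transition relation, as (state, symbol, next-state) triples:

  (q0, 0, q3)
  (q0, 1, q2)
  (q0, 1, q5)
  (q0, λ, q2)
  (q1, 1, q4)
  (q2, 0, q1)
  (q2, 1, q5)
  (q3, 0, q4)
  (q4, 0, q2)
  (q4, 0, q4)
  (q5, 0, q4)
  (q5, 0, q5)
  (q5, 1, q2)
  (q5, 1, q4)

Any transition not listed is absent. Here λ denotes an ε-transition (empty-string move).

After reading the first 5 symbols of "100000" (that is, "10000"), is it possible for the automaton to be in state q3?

No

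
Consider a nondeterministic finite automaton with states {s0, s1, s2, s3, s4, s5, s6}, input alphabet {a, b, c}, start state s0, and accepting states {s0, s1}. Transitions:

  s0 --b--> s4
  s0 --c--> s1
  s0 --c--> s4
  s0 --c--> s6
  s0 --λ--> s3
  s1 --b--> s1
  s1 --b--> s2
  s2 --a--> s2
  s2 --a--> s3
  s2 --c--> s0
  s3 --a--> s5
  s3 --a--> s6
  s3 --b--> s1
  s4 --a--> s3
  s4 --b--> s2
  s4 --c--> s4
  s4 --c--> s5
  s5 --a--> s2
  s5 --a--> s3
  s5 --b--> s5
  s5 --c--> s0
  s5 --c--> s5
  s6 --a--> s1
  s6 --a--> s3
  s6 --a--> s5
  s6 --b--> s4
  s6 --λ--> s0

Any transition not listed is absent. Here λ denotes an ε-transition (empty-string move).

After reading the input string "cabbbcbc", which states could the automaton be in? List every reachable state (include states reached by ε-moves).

{s0, s3, s4, s5}

Start: ε-closure({s0}) = {s0, s3}.
Read 'c': {s0, s3} → {s0, s1, s3, s4, s6}.
Read 'a': {s0, s1, s3, s4, s6} → {s0, s1, s3, s5, s6}.
Read 'b': {s0, s1, s3, s5, s6} → {s1, s2, s4, s5}.
Read 'b': {s1, s2, s4, s5} → {s1, s2, s5}.
Read 'b': {s1, s2, s5} → {s1, s2, s5}.
Read 'c': {s1, s2, s5} → {s0, s3, s5}.
Read 'b': {s0, s3, s5} → {s1, s4, s5}.
Read 'c': {s1, s4, s5} → {s0, s3, s4, s5}.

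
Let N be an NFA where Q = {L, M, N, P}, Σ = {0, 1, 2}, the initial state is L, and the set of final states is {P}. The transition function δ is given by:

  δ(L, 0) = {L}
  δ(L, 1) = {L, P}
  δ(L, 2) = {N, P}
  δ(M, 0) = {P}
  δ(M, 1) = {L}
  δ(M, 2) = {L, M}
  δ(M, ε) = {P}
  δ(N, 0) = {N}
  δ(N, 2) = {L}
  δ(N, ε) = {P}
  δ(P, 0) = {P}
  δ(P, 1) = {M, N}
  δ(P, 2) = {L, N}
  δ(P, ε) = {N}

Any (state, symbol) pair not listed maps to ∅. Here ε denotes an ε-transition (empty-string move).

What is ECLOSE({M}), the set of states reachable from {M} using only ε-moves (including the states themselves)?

{M, N, P}

Begin with {M}.
ε-move M → P; add P.
ε-move P → N; add N.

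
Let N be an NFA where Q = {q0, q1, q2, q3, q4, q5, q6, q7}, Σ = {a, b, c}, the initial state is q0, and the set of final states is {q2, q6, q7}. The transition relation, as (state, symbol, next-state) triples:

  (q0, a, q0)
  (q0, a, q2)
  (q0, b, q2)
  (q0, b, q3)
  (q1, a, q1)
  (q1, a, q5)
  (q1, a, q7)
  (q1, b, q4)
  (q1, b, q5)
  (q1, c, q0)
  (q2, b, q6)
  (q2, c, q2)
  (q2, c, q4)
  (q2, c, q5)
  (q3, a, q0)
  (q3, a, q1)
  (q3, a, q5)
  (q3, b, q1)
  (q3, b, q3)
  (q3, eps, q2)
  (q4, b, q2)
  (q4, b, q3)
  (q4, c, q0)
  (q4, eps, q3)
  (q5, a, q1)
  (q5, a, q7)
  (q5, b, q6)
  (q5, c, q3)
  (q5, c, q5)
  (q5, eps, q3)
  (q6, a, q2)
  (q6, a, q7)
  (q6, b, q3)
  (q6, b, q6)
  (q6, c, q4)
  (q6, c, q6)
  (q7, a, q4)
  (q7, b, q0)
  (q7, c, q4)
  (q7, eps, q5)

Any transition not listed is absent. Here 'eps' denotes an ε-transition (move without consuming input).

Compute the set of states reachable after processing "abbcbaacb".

{q1, q2, q3, q6}

Start in {q0}.
Read 'a': {q0} → {q0, q2}.
Read 'b': {q0, q2} → {q2, q3, q6}.
Read 'b': {q2, q3, q6} → {q1, q2, q3, q6}.
Read 'c': {q1, q2, q3, q6} → {q0, q2, q3, q4, q5, q6}.
Read 'b': {q0, q2, q3, q4, q5, q6} → {q1, q2, q3, q6}.
Read 'a': {q1, q2, q3, q6} → {q0, q1, q2, q3, q5, q7}.
Read 'a': {q0, q1, q2, q3, q5, q7} → {q0, q1, q2, q3, q4, q5, q7}.
Read 'c': {q0, q1, q2, q3, q4, q5, q7} → {q0, q2, q3, q4, q5}.
Read 'b': {q0, q2, q3, q4, q5} → {q1, q2, q3, q6}.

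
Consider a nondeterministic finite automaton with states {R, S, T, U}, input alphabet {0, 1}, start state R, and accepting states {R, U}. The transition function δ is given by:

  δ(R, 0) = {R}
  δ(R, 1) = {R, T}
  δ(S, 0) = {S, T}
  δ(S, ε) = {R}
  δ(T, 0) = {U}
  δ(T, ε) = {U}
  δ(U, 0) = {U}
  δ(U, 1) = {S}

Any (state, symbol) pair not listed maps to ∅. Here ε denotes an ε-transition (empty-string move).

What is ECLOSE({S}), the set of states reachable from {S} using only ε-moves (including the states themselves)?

{R, S}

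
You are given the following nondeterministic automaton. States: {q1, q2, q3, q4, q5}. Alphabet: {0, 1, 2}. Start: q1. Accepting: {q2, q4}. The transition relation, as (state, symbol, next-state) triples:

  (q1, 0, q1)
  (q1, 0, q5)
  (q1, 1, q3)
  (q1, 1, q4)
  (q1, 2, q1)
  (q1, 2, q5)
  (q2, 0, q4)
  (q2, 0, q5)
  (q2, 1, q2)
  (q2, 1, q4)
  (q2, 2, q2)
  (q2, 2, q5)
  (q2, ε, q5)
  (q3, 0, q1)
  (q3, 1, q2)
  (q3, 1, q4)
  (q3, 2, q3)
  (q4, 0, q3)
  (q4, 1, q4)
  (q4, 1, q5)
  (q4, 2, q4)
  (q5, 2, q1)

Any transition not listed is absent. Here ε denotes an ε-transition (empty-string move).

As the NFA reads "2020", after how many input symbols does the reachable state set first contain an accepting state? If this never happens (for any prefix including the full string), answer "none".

none

Start in {q1}.
Read '2': q1→{q1, q5}; now {q1, q5}.
Read '0': q1→{q1, q5}, q5→∅; now {q1, q5}.
Read '2': q1→{q1, q5}, q5→{q1}; now {q1, q5}.
Read '0': q1→{q1, q5}, q5→∅; now {q1, q5}.
No reachable set along the way intersects F.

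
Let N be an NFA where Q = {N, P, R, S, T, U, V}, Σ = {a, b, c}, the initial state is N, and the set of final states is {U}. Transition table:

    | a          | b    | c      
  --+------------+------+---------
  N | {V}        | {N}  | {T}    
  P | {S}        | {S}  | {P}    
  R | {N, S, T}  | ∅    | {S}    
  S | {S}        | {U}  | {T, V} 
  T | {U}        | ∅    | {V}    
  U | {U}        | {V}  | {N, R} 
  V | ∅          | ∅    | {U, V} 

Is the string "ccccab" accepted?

Start in {N}.
Read 'c': {N} → {T}.
Read 'c': {T} → {V}.
Read 'c': {V} → {U, V}.
Read 'c': {U, V} → {N, R, U, V}.
Read 'a': {N, R, U, V} → {N, S, T, U, V}.
Read 'b': {N, S, T, U, V} → {N, U, V}.
The final set {N, U, V} contains the accepting state U.

Yes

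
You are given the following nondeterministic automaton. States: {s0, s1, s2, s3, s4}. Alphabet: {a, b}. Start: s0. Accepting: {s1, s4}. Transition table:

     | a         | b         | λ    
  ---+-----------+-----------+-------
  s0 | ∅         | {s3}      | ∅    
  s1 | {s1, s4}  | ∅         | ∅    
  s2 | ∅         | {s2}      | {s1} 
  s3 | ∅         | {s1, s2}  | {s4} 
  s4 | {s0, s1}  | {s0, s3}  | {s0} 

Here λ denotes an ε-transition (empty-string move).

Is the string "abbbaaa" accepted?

No

Start in {s0}.
Read 'a': {s0} → ∅.
The set is empty and remains empty for the remaining 6 symbols.
The final set ∅ contains no accepting state.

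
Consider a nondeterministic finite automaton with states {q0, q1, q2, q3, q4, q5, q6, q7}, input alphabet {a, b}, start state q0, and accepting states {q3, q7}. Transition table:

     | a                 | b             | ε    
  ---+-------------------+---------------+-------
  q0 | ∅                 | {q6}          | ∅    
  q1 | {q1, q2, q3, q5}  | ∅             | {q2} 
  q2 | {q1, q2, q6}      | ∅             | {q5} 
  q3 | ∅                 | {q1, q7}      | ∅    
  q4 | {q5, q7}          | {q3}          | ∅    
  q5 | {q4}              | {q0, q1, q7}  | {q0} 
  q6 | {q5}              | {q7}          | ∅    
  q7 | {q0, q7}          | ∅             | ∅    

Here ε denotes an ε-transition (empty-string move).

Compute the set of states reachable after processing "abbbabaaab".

Start in {q0}.
Read 'a': {q0} → ∅.
The set is empty and remains empty for the remaining 9 symbols.

∅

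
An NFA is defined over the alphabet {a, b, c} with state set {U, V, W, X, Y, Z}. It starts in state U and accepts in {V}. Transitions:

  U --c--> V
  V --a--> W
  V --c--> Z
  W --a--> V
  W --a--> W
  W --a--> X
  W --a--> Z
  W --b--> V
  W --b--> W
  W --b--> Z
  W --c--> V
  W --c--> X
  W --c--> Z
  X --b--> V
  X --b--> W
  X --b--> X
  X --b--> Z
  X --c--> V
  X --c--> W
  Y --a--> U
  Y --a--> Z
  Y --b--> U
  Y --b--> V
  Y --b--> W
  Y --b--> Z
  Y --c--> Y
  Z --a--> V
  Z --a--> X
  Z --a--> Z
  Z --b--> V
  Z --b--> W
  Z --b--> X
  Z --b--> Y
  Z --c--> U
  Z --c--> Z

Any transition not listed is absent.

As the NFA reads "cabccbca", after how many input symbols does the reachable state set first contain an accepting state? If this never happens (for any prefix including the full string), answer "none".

1

Start in {U}.
Read 'c': U→{V}; now {V}.
None of the earlier sets intersect F, but {V} does.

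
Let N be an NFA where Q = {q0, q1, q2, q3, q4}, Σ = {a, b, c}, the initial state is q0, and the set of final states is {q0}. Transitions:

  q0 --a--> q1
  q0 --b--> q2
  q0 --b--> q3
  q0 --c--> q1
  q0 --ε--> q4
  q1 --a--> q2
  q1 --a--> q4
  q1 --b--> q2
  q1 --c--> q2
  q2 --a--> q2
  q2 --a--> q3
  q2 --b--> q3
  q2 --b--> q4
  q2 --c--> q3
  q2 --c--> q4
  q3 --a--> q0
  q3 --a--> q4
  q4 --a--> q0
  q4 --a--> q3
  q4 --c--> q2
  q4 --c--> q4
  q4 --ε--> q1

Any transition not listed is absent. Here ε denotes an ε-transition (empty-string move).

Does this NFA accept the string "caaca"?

Yes

Start: ε-closure({q0}) = {q0, q1, q4}.
Read 'c': {q0, q1, q4} → {q1, q2, q4}.
Read 'a': {q1, q2, q4} → {q0, q1, q2, q3, q4}.
Read 'a': {q0, q1, q2, q3, q4} → {q0, q1, q2, q3, q4}.
Read 'c': {q0, q1, q2, q3, q4} → {q1, q2, q3, q4}.
Read 'a': {q1, q2, q3, q4} → {q0, q1, q2, q3, q4}.
The final set {q0, q1, q2, q3, q4} contains the accepting state q0.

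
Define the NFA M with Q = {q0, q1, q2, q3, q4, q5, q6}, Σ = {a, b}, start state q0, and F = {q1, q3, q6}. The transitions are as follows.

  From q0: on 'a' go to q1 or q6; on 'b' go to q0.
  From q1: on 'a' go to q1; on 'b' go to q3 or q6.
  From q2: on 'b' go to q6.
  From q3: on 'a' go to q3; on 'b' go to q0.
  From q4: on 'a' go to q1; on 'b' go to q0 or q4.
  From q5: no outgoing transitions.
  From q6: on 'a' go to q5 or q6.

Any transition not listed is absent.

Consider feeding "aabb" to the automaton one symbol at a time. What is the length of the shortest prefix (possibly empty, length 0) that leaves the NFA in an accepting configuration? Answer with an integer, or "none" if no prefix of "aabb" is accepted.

1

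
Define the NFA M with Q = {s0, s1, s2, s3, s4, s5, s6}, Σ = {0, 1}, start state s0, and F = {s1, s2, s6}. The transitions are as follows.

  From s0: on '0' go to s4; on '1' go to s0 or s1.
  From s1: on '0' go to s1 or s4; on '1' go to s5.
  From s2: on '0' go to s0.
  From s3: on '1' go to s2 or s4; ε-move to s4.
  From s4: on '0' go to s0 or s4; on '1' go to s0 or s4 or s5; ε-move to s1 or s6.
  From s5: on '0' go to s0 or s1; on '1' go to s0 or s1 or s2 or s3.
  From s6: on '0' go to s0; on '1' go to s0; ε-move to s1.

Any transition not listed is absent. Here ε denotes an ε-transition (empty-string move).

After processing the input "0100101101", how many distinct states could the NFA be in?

Start in {s0}.
Read '0': {s0} → {s1, s4, s6}.
Read '1': {s1, s4, s6} → {s0, s1, s4, s5, s6}.
Read '0': {s0, s1, s4, s5, s6} → {s0, s1, s4, s6}.
Read '0': {s0, s1, s4, s6} → {s0, s1, s4, s6}.
Read '1': {s0, s1, s4, s6} → {s0, s1, s4, s5, s6}.
Read '0': {s0, s1, s4, s5, s6} → {s0, s1, s4, s6}.
Read '1': {s0, s1, s4, s6} → {s0, s1, s4, s5, s6}.
Read '1': {s0, s1, s4, s5, s6} → {s0, s1, s2, s3, s4, s5, s6}.
Read '0': {s0, s1, s2, s3, s4, s5, s6} → {s0, s1, s4, s6}.
Read '1': {s0, s1, s4, s6} → {s0, s1, s4, s5, s6}.
That set has 5 states.

5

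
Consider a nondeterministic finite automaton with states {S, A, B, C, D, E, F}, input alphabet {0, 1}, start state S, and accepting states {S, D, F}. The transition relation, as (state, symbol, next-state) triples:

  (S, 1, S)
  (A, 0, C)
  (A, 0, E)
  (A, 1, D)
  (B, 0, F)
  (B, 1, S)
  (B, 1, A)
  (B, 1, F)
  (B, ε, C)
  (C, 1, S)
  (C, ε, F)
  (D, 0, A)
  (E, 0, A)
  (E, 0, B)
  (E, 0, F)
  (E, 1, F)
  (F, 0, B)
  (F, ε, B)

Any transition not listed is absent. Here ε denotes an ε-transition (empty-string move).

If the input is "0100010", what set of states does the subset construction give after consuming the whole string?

∅

Start in {S}.
Read '0': S→∅; now ∅.
The set is empty and remains empty for the remaining 6 symbols.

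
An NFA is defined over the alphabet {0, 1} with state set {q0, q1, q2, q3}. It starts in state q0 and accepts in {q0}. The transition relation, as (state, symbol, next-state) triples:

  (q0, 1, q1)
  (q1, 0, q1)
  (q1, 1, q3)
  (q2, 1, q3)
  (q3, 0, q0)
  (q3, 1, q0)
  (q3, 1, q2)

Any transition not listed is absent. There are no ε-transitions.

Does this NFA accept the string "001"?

No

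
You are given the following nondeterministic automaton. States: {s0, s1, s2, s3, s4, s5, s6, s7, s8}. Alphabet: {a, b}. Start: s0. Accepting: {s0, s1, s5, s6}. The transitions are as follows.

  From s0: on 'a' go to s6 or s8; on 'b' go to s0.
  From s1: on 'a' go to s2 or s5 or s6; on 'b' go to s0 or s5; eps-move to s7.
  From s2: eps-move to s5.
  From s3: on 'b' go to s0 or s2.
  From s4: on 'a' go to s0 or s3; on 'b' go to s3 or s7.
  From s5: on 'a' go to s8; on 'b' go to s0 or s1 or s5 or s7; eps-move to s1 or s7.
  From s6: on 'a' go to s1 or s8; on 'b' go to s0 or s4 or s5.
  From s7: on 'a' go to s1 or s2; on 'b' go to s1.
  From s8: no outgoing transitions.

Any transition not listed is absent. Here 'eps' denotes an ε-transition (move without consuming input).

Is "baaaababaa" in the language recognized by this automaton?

Start in {s0}.
Read 'b': s0→{s0}; now {s0}.
Read 'a': s0→{s6, s8}; now {s6, s8}.
Read 'a': s6→{s1, s8}, s8→∅; union {s1, s8}; ε-closure = {s1, s7, s8}.
Read 'a': s1→{s2, s5, s6}, s7→{s1, s2}, s8→∅; union {s1, s2, s5, s6}; ε-closure = {s1, s2, s5, s6, s7}.
Read 'a': s1→{s2, s5, s6}, s2→∅, s5→{s8}, s6→{s1, s8}, s7→{s1, s2}; union {s1, s2, s5, s6, s8}; ε-closure = {s1, s2, s5, s6, s7, s8}.
Read 'b': s1→{s0, s5}, s2→∅, s5→{s0, s1, s5, s7}, s6→{s0, s4, s5}, s7→{s1}, s8→∅; now {s0, s1, s4, s5, s7}.
Read 'a': s0→{s6, s8}, s1→{s2, s5, s6}, s4→{s0, s3}, s5→{s8}, s7→{s1, s2}; union {s0, s1, s2, s3, s5, s6, s8}; ε-closure = {s0, s1, s2, s3, s5, s6, s7, s8}.
Read 'b': s0→{s0}, s1→{s0, s5}, s2→∅, s3→{s0, s2}, s5→{s0, s1, s5, s7}, s6→{s0, s4, s5}, s7→{s1}, s8→∅; now {s0, s1, s2, s4, s5, s7}.
Read 'a': s0→{s6, s8}, s1→{s2, s5, s6}, s2→∅, s4→{s0, s3}, s5→{s8}, s7→{s1, s2}; union {s0, s1, s2, s3, s5, s6, s8}; ε-closure = {s0, s1, s2, s3, s5, s6, s7, s8}.
Read 'a': s0→{s6, s8}, s1→{s2, s5, s6}, s2→∅, s3→∅, s5→{s8}, s6→{s1, s8}, s7→{s1, s2}, s8→∅; union {s1, s2, s5, s6, s8}; ε-closure = {s1, s2, s5, s6, s7, s8}.
The final set {s1, s2, s5, s6, s7, s8} contains the accepting states s1, s5, s6.

Yes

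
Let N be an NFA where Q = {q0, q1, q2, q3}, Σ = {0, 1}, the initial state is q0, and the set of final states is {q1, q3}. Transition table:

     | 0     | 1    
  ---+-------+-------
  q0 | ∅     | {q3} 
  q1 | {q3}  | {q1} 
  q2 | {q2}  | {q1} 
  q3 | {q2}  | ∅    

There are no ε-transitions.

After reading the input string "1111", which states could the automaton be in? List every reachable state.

∅

Start in {q0}.
Read '1': {q0} → {q3}.
Read '1': {q3} → ∅.
The set is empty and remains empty for the remaining 2 symbols.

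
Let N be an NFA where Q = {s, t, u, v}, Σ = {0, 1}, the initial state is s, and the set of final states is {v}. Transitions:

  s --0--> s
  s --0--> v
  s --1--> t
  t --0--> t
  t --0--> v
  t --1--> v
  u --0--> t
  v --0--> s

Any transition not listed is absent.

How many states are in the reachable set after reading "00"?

2

Start in {s}.
Read '0': s→{s, v}; now {s, v}.
Read '0': s→{s, v}, v→{s}; now {s, v}.
That set has 2 states.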